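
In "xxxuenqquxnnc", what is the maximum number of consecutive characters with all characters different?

5

[x] len 1
[x] len 1
[x] len 1
[x, u] len 2
[x, u, e] len 3
[x, u, e, n] len 4
[x, u, e, n, q] len 5
[q] len 1
[q, u] len 2
[q, u, x] len 3
[q, u, x, n] len 4
[n] len 1
[n, c] len 2
Longest all-distinct length: 5.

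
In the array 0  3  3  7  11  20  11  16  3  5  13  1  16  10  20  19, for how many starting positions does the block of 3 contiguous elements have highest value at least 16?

9

(0, 3, 3) → max 3
(3, 3, 7) → max 7
(3, 7, 11) → max 11
(7, 11, 20) → max 20  ≥ 16 ✓
(11, 20, 11) → max 20  ≥ 16 ✓
(20, 11, 16) → max 20  ≥ 16 ✓
(11, 16, 3) → max 16  ≥ 16 ✓
(16, 3, 5) → max 16  ≥ 16 ✓
(3, 5, 13) → max 13
(5, 13, 1) → max 13
(13, 1, 16) → max 16  ≥ 16 ✓
(1, 16, 10) → max 16  ≥ 16 ✓
(16, 10, 20) → max 20  ≥ 16 ✓
(10, 20, 19) → max 20  ≥ 16 ✓
9 windows satisfy the condition.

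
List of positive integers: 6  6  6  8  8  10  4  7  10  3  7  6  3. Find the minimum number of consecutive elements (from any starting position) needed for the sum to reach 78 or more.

12

add 6: running sum 6 < 78
add 6: running sum 12 < 78
add 6: running sum 18 < 78
add 8: running sum 26 < 78
add 8: running sum 34 < 78
add 10: running sum 44 < 78
add 4: running sum 48 < 78
add 7: running sum 55 < 78
add 10: running sum 65 < 78
add 3: running sum 68 < 78
add 7: running sum 75 < 78
end 11: [6, 6, 6, 8, 8, 10, 4, 7, 10, 3, 7, 6] sum 81, len 12
end 12: [6, 6, 8, 8, 10, 4, 7, 10, 3, 7, 6, 3] sum 78, len 12
Shortest qualifying length: 12.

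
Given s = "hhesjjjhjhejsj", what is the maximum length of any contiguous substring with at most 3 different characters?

8

add h: window [h] (1 distinct), len 1
add h: window [h, h] (1 distinct), len 2
add e: window [h, h, e] (2 distinct), len 3
add s: window [h, h, e, s] (3 distinct), len 4
add j: window [e, s, j] (3 distinct), len 3
add j: window [e, s, j, j] (3 distinct), len 4
add j: window [e, s, j, j, j] (3 distinct), len 5
add h: window [s, j, j, j, h] (3 distinct), len 5
add j: window [s, j, j, j, h, j] (3 distinct), len 6
add h: window [s, j, j, j, h, j, h] (3 distinct), len 7
add e: window [j, j, j, h, j, h, e] (3 distinct), len 7
add j: window [j, j, j, h, j, h, e, j] (3 distinct), len 8
add s: window [e, j, s] (3 distinct), len 3
add j: window [e, j, s, j] (3 distinct), len 4
Longest length with ≤3 distinct: 8.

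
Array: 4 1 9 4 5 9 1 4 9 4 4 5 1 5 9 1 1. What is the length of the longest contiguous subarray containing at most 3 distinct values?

[4] 1 distinct, len 1
[4, 1] 2 distinct, len 2
[4, 1, 9] 3 distinct, len 3
[4, 1, 9, 4] 3 distinct, len 4
[9, 4, 5] 3 distinct, len 3
[9, 4, 5, 9] 3 distinct, len 4
[5, 9, 1] 3 distinct, len 3
[9, 1, 4] 3 distinct, len 3
[9, 1, 4, 9] 3 distinct, len 4
[9, 1, 4, 9, 4] 3 distinct, len 5
[9, 1, 4, 9, 4, 4] 3 distinct, len 6
[4, 9, 4, 4, 5] 3 distinct, len 5
[4, 4, 5, 1] 3 distinct, len 4
[4, 4, 5, 1, 5] 3 distinct, len 5
[5, 1, 5, 9] 3 distinct, len 4
[5, 1, 5, 9, 1] 3 distinct, len 5
[5, 1, 5, 9, 1, 1] 3 distinct, len 6
Longest length with ≤3 distinct: 6.

6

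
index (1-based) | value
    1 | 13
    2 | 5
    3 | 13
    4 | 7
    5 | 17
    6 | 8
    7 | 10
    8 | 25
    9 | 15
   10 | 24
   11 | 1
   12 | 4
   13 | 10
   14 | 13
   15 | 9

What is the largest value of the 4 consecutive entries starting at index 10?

Elements at indices 10..13: 24, 1, 4, 10
max(24, 1, 4, 10) = 24

24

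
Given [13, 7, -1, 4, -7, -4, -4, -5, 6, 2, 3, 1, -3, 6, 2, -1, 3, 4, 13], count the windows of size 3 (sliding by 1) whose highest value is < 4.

(13, 7, -1) → max 13
(7, -1, 4) → max 7
(-1, 4, -7) → max 4
(4, -7, -4) → max 4
(-7, -4, -4) → max -4  < 4 ✓
(-4, -4, -5) → max -4  < 4 ✓
(-4, -5, 6) → max 6
(-5, 6, 2) → max 6
(6, 2, 3) → max 6
(2, 3, 1) → max 3  < 4 ✓
(3, 1, -3) → max 3  < 4 ✓
(1, -3, 6) → max 6
(-3, 6, 2) → max 6
(6, 2, -1) → max 6
(2, -1, 3) → max 3  < 4 ✓
(-1, 3, 4) → max 4
(3, 4, 13) → max 13
5 windows satisfy the condition.

5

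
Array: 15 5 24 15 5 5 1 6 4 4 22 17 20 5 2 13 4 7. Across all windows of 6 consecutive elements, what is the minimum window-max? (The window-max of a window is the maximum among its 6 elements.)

6

Window maxs for each of the 13 positions:
15 5 24 15 5 5 → max 24
5 24 15 5 5 1 → max 24
24 15 5 5 1 6 → max 24
15 5 5 1 6 4 → max 15
5 5 1 6 4 4 → max 6
5 1 6 4 4 22 → max 22
1 6 4 4 22 17 → max 22
6 4 4 22 17 20 → max 22
4 4 22 17 20 5 → max 22
4 22 17 20 5 2 → max 22
22 17 20 5 2 13 → max 22
17 20 5 2 13 4 → max 20
20 5 2 13 4 7 → max 20
Minimum of these is 6.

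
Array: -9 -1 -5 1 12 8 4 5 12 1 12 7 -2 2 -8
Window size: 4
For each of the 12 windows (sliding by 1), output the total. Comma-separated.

-14, 7, 16, 25, 29, 29, 22, 30, 32, 18, 19, -1

(-9, -1, -5, 1) → sum -14
(-1, -5, 1, 12) → sum 7
(-5, 1, 12, 8) → sum 16
(1, 12, 8, 4) → sum 25
(12, 8, 4, 5) → sum 29
(8, 4, 5, 12) → sum 29
(4, 5, 12, 1) → sum 22
(5, 12, 1, 12) → sum 30
(12, 1, 12, 7) → sum 32
(1, 12, 7, -2) → sum 18
(12, 7, -2, 2) → sum 19
(7, -2, 2, -8) → sum -1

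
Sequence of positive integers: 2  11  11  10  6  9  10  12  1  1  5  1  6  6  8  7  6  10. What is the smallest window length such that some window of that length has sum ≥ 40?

Extend right; whenever the sum reaches 40, record the length and shrink from the left:
add 2: running sum 2 < 40
add 11: running sum 13 < 40
add 11: running sum 24 < 40
add 10: running sum 34 < 40
add 6: shortest ending here [2, 11, 11, 10, 6] sum 40, len 5
add 9: shortest ending here [11, 11, 10, 6, 9] sum 47, len 5
add 10: shortest ending here [11, 10, 6, 9, 10] sum 46, len 5
add 12: shortest ending here [10, 6, 9, 10, 12] sum 47, len 5
add 1: shortest ending here [10, 6, 9, 10, 12, 1] sum 48, len 6
add 1: shortest ending here [10, 6, 9, 10, 12, 1, 1] sum 49, len 7
add 5: shortest ending here [6, 9, 10, 12, 1, 1, 5] sum 44, len 7
add 1: shortest ending here [6, 9, 10, 12, 1, 1, 5, 1] sum 45, len 8
add 6: shortest ending here [9, 10, 12, 1, 1, 5, 1, 6] sum 45, len 8
add 6: shortest ending here [10, 12, 1, 1, 5, 1, 6, 6] sum 42, len 8
add 8: shortest ending here [12, 1, 1, 5, 1, 6, 6, 8] sum 40, len 8
add 7: shortest ending here [12, 1, 1, 5, 1, 6, 6, 8, 7] sum 47, len 9
add 6: shortest ending here [1, 5, 1, 6, 6, 8, 7, 6] sum 40, len 8
add 10: shortest ending here [6, 6, 8, 7, 6, 10] sum 43, len 6
Shortest qualifying length: 5.

5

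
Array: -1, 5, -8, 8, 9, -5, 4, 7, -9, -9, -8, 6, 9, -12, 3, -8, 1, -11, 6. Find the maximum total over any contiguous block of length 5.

23

(-1, 5, -8, 8, 9) → sum 13
(5, -8, 8, 9, -5) → sum 9
(-8, 8, 9, -5, 4) → sum 8
(8, 9, -5, 4, 7) → sum 23
(9, -5, 4, 7, -9) → sum 6
(-5, 4, 7, -9, -9) → sum -12
(4, 7, -9, -9, -8) → sum -15
(7, -9, -9, -8, 6) → sum -13
(-9, -9, -8, 6, 9) → sum -11
(-9, -8, 6, 9, -12) → sum -14
(-8, 6, 9, -12, 3) → sum -2
(6, 9, -12, 3, -8) → sum -2
(9, -12, 3, -8, 1) → sum -7
(-12, 3, -8, 1, -11) → sum -27
(3, -8, 1, -11, 6) → sum -9
Maximum of these is 23.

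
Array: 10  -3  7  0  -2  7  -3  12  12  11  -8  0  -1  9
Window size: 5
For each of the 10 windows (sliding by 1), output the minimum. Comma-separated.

-3, -3, -3, -3, -3, -3, -8, -8, -8, -8

Sliding a size-5 window across the 14 values:
(10, -3, 7, 0, -2) → min -3
(-3, 7, 0, -2, 7) → min -3
(7, 0, -2, 7, -3) → min -3
(0, -2, 7, -3, 12) → min -3
(-2, 7, -3, 12, 12) → min -3
(7, -3, 12, 12, 11) → min -3
(-3, 12, 12, 11, -8) → min -8
(12, 12, 11, -8, 0) → min -8
(12, 11, -8, 0, -1) → min -8
(11, -8, 0, -1, 9) → min -8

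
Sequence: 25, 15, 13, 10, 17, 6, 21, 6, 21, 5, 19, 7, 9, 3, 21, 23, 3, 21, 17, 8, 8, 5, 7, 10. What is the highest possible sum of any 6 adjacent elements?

25 15 13 10 17 6 → sum 86
15 13 10 17 6 21 → sum 82
13 10 17 6 21 6 → sum 73
10 17 6 21 6 21 → sum 81
17 6 21 6 21 5 → sum 76
6 21 6 21 5 19 → sum 78
21 6 21 5 19 7 → sum 79
6 21 5 19 7 9 → sum 67
21 5 19 7 9 3 → sum 64
5 19 7 9 3 21 → sum 64
19 7 9 3 21 23 → sum 82
7 9 3 21 23 3 → sum 66
9 3 21 23 3 21 → sum 80
3 21 23 3 21 17 → sum 88
21 23 3 21 17 8 → sum 93
23 3 21 17 8 8 → sum 80
3 21 17 8 8 5 → sum 62
21 17 8 8 5 7 → sum 66
17 8 8 5 7 10 → sum 55
Highest of these is 93.

93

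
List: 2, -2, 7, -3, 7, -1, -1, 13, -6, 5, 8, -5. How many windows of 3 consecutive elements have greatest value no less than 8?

[2, -2, 7] → max 7
[-2, 7, -3] → max 7
[7, -3, 7] → max 7
[-3, 7, -1] → max 7
[7, -1, -1] → max 7
[-1, -1, 13] → max 13  ≥ 8 ✓
[-1, 13, -6] → max 13  ≥ 8 ✓
[13, -6, 5] → max 13  ≥ 8 ✓
[-6, 5, 8] → max 8  ≥ 8 ✓
[5, 8, -5] → max 8  ≥ 8 ✓
5 windows satisfy the condition.

5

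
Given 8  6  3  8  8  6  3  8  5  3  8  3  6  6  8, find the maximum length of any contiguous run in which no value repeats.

add 8: [8] len 1
add 6: [8, 6] len 2
add 3: [8, 6, 3] len 3
add 8 (repeat 8, move left end past it): [6, 3, 8] len 3
add 8 (repeat 8, move left end past it): [8] len 1
add 6: [8, 6] len 2
add 3: [8, 6, 3] len 3
add 8 (repeat 8, move left end past it): [6, 3, 8] len 3
add 5: [6, 3, 8, 5] len 4
add 3 (repeat 3, move left end past it): [8, 5, 3] len 3
add 8 (repeat 8, move left end past it): [5, 3, 8] len 3
add 3 (repeat 3, move left end past it): [8, 3] len 2
add 6: [8, 3, 6] len 3
add 6 (repeat 6, move left end past it): [6] len 1
add 8: [6, 8] len 2
Longest all-distinct length: 4.

4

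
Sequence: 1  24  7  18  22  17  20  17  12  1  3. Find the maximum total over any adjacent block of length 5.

Each size-5 window and its sum:
(1, 24, 7, 18, 22) → sum 72
(24, 7, 18, 22, 17) → sum 88
(7, 18, 22, 17, 20) → sum 84
(18, 22, 17, 20, 17) → sum 94
(22, 17, 20, 17, 12) → sum 88
(17, 20, 17, 12, 1) → sum 67
(20, 17, 12, 1, 3) → sum 53
Maximum of these is 94.

94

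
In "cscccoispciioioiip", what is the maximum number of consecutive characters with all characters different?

[c] len 1
[c, s] len 2
[s, c] len 2
[c] len 1
[c] len 1
[c, o] len 2
[c, o, i] len 3
[c, o, i, s] len 4
[c, o, i, s, p] len 5
[o, i, s, p, c] len 5
[s, p, c, i] len 4
[i] len 1
[i, o] len 2
[o, i] len 2
[i, o] len 2
[o, i] len 2
[i] len 1
[i, p] len 2
Longest all-distinct length: 5.

5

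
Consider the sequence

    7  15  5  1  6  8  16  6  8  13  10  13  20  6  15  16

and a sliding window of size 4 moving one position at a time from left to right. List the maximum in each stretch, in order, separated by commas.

Sliding a size-4 window across the 16 values:
(7, 15, 5, 1) → max 15
(15, 5, 1, 6) → max 15
(5, 1, 6, 8) → max 8
(1, 6, 8, 16) → max 16
(6, 8, 16, 6) → max 16
(8, 16, 6, 8) → max 16
(16, 6, 8, 13) → max 16
(6, 8, 13, 10) → max 13
(8, 13, 10, 13) → max 13
(13, 10, 13, 20) → max 20
(10, 13, 20, 6) → max 20
(13, 20, 6, 15) → max 20
(20, 6, 15, 16) → max 20

15, 15, 8, 16, 16, 16, 16, 13, 13, 20, 20, 20, 20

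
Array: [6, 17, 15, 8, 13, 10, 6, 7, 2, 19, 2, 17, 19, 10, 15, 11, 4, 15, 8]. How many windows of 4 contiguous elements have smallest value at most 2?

6 17 15 8 → min 6
17 15 8 13 → min 8
15 8 13 10 → min 8
8 13 10 6 → min 6
13 10 6 7 → min 6
10 6 7 2 → min 2  ≤ 2 ✓
6 7 2 19 → min 2  ≤ 2 ✓
7 2 19 2 → min 2  ≤ 2 ✓
2 19 2 17 → min 2  ≤ 2 ✓
19 2 17 19 → min 2  ≤ 2 ✓
2 17 19 10 → min 2  ≤ 2 ✓
17 19 10 15 → min 10
19 10 15 11 → min 10
10 15 11 4 → min 4
15 11 4 15 → min 4
11 4 15 8 → min 4
6 windows satisfy the condition.

6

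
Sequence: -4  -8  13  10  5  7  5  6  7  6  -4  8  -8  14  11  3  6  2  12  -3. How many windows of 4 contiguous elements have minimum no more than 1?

9

-4 -8 13 10 → min -8  ≤ 1 ✓
-8 13 10 5 → min -8  ≤ 1 ✓
13 10 5 7 → min 5
10 5 7 5 → min 5
5 7 5 6 → min 5
7 5 6 7 → min 5
5 6 7 6 → min 5
6 7 6 -4 → min -4  ≤ 1 ✓
7 6 -4 8 → min -4  ≤ 1 ✓
6 -4 8 -8 → min -8  ≤ 1 ✓
-4 8 -8 14 → min -8  ≤ 1 ✓
8 -8 14 11 → min -8  ≤ 1 ✓
-8 14 11 3 → min -8  ≤ 1 ✓
14 11 3 6 → min 3
11 3 6 2 → min 2
3 6 2 12 → min 2
6 2 12 -3 → min -3  ≤ 1 ✓
9 windows satisfy the condition.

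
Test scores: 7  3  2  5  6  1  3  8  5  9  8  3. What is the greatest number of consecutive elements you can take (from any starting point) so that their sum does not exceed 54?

Extend to the right; shrink from the left whenever the sum exceeds 54:
→ 7: sum 7, len 1
→ 3: sum 10, len 2
→ 2: sum 12, len 3
→ 5: sum 17, len 4
→ 6: sum 23, len 5
→ 1: sum 24, len 6
→ 3: sum 27, len 7
→ 8: sum 35, len 8
→ 5: sum 40, len 9
→ 9: sum 49, len 10
→ 8 (dropped 7): sum 50, len 10
→ 3: sum 53, len 11
Longest length seen: 11.

11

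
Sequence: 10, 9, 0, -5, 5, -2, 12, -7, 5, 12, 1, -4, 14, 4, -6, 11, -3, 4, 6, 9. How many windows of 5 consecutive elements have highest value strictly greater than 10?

14

[10, 9, 0, -5, 5] → max 10
[9, 0, -5, 5, -2] → max 9
[0, -5, 5, -2, 12] → max 12  > 10 ✓
[-5, 5, -2, 12, -7] → max 12  > 10 ✓
[5, -2, 12, -7, 5] → max 12  > 10 ✓
[-2, 12, -7, 5, 12] → max 12  > 10 ✓
[12, -7, 5, 12, 1] → max 12  > 10 ✓
[-7, 5, 12, 1, -4] → max 12  > 10 ✓
[5, 12, 1, -4, 14] → max 14  > 10 ✓
[12, 1, -4, 14, 4] → max 14  > 10 ✓
[1, -4, 14, 4, -6] → max 14  > 10 ✓
[-4, 14, 4, -6, 11] → max 14  > 10 ✓
[14, 4, -6, 11, -3] → max 14  > 10 ✓
[4, -6, 11, -3, 4] → max 11  > 10 ✓
[-6, 11, -3, 4, 6] → max 11  > 10 ✓
[11, -3, 4, 6, 9] → max 11  > 10 ✓
14 windows satisfy the condition.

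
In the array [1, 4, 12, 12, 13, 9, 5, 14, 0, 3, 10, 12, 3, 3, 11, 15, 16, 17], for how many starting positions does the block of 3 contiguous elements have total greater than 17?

(1, 4, 12) → sum 17
(4, 12, 12) → sum 28  > 17 ✓
(12, 12, 13) → sum 37  > 17 ✓
(12, 13, 9) → sum 34  > 17 ✓
(13, 9, 5) → sum 27  > 17 ✓
(9, 5, 14) → sum 28  > 17 ✓
(5, 14, 0) → sum 19  > 17 ✓
(14, 0, 3) → sum 17
(0, 3, 10) → sum 13
(3, 10, 12) → sum 25  > 17 ✓
(10, 12, 3) → sum 25  > 17 ✓
(12, 3, 3) → sum 18  > 17 ✓
(3, 3, 11) → sum 17
(3, 11, 15) → sum 29  > 17 ✓
(11, 15, 16) → sum 42  > 17 ✓
(15, 16, 17) → sum 48  > 17 ✓
12 windows satisfy the condition.

12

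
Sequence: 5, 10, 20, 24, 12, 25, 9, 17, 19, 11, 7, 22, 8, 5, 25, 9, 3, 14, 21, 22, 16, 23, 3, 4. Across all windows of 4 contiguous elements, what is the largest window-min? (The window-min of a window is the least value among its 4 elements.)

Window mins for each of the 21 positions:
(5, 10, 20, 24) → min 5
(10, 20, 24, 12) → min 10
(20, 24, 12, 25) → min 12
(24, 12, 25, 9) → min 9
(12, 25, 9, 17) → min 9
(25, 9, 17, 19) → min 9
(9, 17, 19, 11) → min 9
(17, 19, 11, 7) → min 7
(19, 11, 7, 22) → min 7
(11, 7, 22, 8) → min 7
(7, 22, 8, 5) → min 5
(22, 8, 5, 25) → min 5
(8, 5, 25, 9) → min 5
(5, 25, 9, 3) → min 3
(25, 9, 3, 14) → min 3
(9, 3, 14, 21) → min 3
(3, 14, 21, 22) → min 3
(14, 21, 22, 16) → min 14
(21, 22, 16, 23) → min 16
(22, 16, 23, 3) → min 3
(16, 23, 3, 4) → min 3
Largest of these is 16.

16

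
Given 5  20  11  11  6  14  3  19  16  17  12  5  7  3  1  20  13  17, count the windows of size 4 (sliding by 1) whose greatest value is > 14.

[5, 20, 11, 11] → max 20  > 14 ✓
[20, 11, 11, 6] → max 20  > 14 ✓
[11, 11, 6, 14] → max 14
[11, 6, 14, 3] → max 14
[6, 14, 3, 19] → max 19  > 14 ✓
[14, 3, 19, 16] → max 19  > 14 ✓
[3, 19, 16, 17] → max 19  > 14 ✓
[19, 16, 17, 12] → max 19  > 14 ✓
[16, 17, 12, 5] → max 17  > 14 ✓
[17, 12, 5, 7] → max 17  > 14 ✓
[12, 5, 7, 3] → max 12
[5, 7, 3, 1] → max 7
[7, 3, 1, 20] → max 20  > 14 ✓
[3, 1, 20, 13] → max 20  > 14 ✓
[1, 20, 13, 17] → max 20  > 14 ✓
11 windows satisfy the condition.

11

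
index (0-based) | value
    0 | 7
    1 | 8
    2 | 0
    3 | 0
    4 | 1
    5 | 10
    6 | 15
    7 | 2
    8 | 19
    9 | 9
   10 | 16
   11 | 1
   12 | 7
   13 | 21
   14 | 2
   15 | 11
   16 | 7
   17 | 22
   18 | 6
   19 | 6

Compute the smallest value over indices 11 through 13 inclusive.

1

Elements at indices 11..13: 1, 7, 21
min(1, 7, 21) = 1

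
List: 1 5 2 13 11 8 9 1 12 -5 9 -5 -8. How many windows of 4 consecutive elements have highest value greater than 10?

9

1 5 2 13 → max 13  > 10 ✓
5 2 13 11 → max 13  > 10 ✓
2 13 11 8 → max 13  > 10 ✓
13 11 8 9 → max 13  > 10 ✓
11 8 9 1 → max 11  > 10 ✓
8 9 1 12 → max 12  > 10 ✓
9 1 12 -5 → max 12  > 10 ✓
1 12 -5 9 → max 12  > 10 ✓
12 -5 9 -5 → max 12  > 10 ✓
-5 9 -5 -8 → max 9
9 windows satisfy the condition.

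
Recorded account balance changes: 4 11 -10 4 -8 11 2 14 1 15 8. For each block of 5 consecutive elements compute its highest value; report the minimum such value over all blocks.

11

Window maxs for each of the 7 positions:
(4, 11, -10, 4, -8) → max 11
(11, -10, 4, -8, 11) → max 11
(-10, 4, -8, 11, 2) → max 11
(4, -8, 11, 2, 14) → max 14
(-8, 11, 2, 14, 1) → max 14
(11, 2, 14, 1, 15) → max 15
(2, 14, 1, 15, 8) → max 15
Minimum of these is 11.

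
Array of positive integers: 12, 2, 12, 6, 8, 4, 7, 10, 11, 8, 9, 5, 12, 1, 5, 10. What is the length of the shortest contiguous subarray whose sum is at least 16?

2

add 12: running sum 12 < 16
add 2: running sum 14 < 16
add 12: shortest ending here [12, 2, 12] sum 26, len 3
add 6: shortest ending here [12, 6] sum 18, len 2
add 8: shortest ending here [12, 6, 8] sum 26, len 3
add 4: shortest ending here [6, 8, 4] sum 18, len 3
add 7: shortest ending here [8, 4, 7] sum 19, len 3
add 10: shortest ending here [7, 10] sum 17, len 2
add 11: shortest ending here [10, 11] sum 21, len 2
add 8: shortest ending here [11, 8] sum 19, len 2
add 9: shortest ending here [8, 9] sum 17, len 2
add 5: shortest ending here [8, 9, 5] sum 22, len 3
add 12: shortest ending here [5, 12] sum 17, len 2
add 1: shortest ending here [5, 12, 1] sum 18, len 3
add 5: shortest ending here [12, 1, 5] sum 18, len 3
add 10: shortest ending here [1, 5, 10] sum 16, len 3
Shortest qualifying length: 2.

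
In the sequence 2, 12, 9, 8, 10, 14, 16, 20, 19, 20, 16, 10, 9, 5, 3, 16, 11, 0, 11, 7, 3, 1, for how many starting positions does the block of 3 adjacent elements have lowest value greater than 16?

(2, 12, 9) → min 2
(12, 9, 8) → min 8
(9, 8, 10) → min 8
(8, 10, 14) → min 8
(10, 14, 16) → min 10
(14, 16, 20) → min 14
(16, 20, 19) → min 16
(20, 19, 20) → min 19  > 16 ✓
(19, 20, 16) → min 16
(20, 16, 10) → min 10
(16, 10, 9) → min 9
(10, 9, 5) → min 5
(9, 5, 3) → min 3
(5, 3, 16) → min 3
(3, 16, 11) → min 3
(16, 11, 0) → min 0
(11, 0, 11) → min 0
(0, 11, 7) → min 0
(11, 7, 3) → min 3
(7, 3, 1) → min 1
1 window satisfy the condition.

1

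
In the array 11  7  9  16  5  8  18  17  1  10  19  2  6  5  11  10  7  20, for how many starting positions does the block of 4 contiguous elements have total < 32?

1

11 7 9 16 → sum 43
7 9 16 5 → sum 37
9 16 5 8 → sum 38
16 5 8 18 → sum 47
5 8 18 17 → sum 48
8 18 17 1 → sum 44
18 17 1 10 → sum 46
17 1 10 19 → sum 47
1 10 19 2 → sum 32
10 19 2 6 → sum 37
19 2 6 5 → sum 32
2 6 5 11 → sum 24  < 32 ✓
6 5 11 10 → sum 32
5 11 10 7 → sum 33
11 10 7 20 → sum 48
1 window satisfy the condition.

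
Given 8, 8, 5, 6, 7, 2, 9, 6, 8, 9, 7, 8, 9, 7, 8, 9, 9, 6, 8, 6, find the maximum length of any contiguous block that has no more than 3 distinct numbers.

[8] 1 distinct, len 1
[8, 8] 1 distinct, len 2
[8, 8, 5] 2 distinct, len 3
[8, 8, 5, 6] 3 distinct, len 4
[5, 6, 7] 3 distinct, len 3
[6, 7, 2] 3 distinct, len 3
[7, 2, 9] 3 distinct, len 3
[2, 9, 6] 3 distinct, len 3
[9, 6, 8] 3 distinct, len 3
[9, 6, 8, 9] 3 distinct, len 4
[8, 9, 7] 3 distinct, len 3
[8, 9, 7, 8] 3 distinct, len 4
[8, 9, 7, 8, 9] 3 distinct, len 5
[8, 9, 7, 8, 9, 7] 3 distinct, len 6
[8, 9, 7, 8, 9, 7, 8] 3 distinct, len 7
[8, 9, 7, 8, 9, 7, 8, 9] 3 distinct, len 8
[8, 9, 7, 8, 9, 7, 8, 9, 9] 3 distinct, len 9
[8, 9, 9, 6] 3 distinct, len 4
[8, 9, 9, 6, 8] 3 distinct, len 5
[8, 9, 9, 6, 8, 6] 3 distinct, len 6
Longest length with ≤3 distinct: 9.

9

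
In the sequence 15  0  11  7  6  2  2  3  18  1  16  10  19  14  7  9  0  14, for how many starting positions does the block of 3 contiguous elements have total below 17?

(15, 0, 11) → sum 26
(0, 11, 7) → sum 18
(11, 7, 6) → sum 24
(7, 6, 2) → sum 15  < 17 ✓
(6, 2, 2) → sum 10  < 17 ✓
(2, 2, 3) → sum 7  < 17 ✓
(2, 3, 18) → sum 23
(3, 18, 1) → sum 22
(18, 1, 16) → sum 35
(1, 16, 10) → sum 27
(16, 10, 19) → sum 45
(10, 19, 14) → sum 43
(19, 14, 7) → sum 40
(14, 7, 9) → sum 30
(7, 9, 0) → sum 16  < 17 ✓
(9, 0, 14) → sum 23
4 windows satisfy the condition.

4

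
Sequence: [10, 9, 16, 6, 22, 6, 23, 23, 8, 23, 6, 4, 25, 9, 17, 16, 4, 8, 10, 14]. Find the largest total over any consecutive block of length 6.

105

Each size-6 window and its sum:
[10, 9, 16, 6, 22, 6] → sum 69
[9, 16, 6, 22, 6, 23] → sum 82
[16, 6, 22, 6, 23, 23] → sum 96
[6, 22, 6, 23, 23, 8] → sum 88
[22, 6, 23, 23, 8, 23] → sum 105
[6, 23, 23, 8, 23, 6] → sum 89
[23, 23, 8, 23, 6, 4] → sum 87
[23, 8, 23, 6, 4, 25] → sum 89
[8, 23, 6, 4, 25, 9] → sum 75
[23, 6, 4, 25, 9, 17] → sum 84
[6, 4, 25, 9, 17, 16] → sum 77
[4, 25, 9, 17, 16, 4] → sum 75
[25, 9, 17, 16, 4, 8] → sum 79
[9, 17, 16, 4, 8, 10] → sum 64
[17, 16, 4, 8, 10, 14] → sum 69
Largest of these is 105.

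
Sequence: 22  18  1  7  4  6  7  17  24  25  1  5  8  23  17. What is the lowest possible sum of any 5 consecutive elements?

25

22 18 1 7 4 → sum 52
18 1 7 4 6 → sum 36
1 7 4 6 7 → sum 25
7 4 6 7 17 → sum 41
4 6 7 17 24 → sum 58
6 7 17 24 25 → sum 79
7 17 24 25 1 → sum 74
17 24 25 1 5 → sum 72
24 25 1 5 8 → sum 63
25 1 5 8 23 → sum 62
1 5 8 23 17 → sum 54
Lowest of these is 25.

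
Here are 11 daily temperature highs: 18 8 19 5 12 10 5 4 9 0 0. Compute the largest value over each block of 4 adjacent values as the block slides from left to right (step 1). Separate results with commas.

19, 19, 19, 12, 12, 10, 9, 9

[18, 8, 19, 5] → max 19
[8, 19, 5, 12] → max 19
[19, 5, 12, 10] → max 19
[5, 12, 10, 5] → max 12
[12, 10, 5, 4] → max 12
[10, 5, 4, 9] → max 10
[5, 4, 9, 0] → max 9
[4, 9, 0, 0] → max 9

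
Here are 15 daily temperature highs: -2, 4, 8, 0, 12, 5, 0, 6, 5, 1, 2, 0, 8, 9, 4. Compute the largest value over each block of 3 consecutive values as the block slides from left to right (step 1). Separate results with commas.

(-2, 4, 8) → max 8
(4, 8, 0) → max 8
(8, 0, 12) → max 12
(0, 12, 5) → max 12
(12, 5, 0) → max 12
(5, 0, 6) → max 6
(0, 6, 5) → max 6
(6, 5, 1) → max 6
(5, 1, 2) → max 5
(1, 2, 0) → max 2
(2, 0, 8) → max 8
(0, 8, 9) → max 9
(8, 9, 4) → max 9

8, 8, 12, 12, 12, 6, 6, 6, 5, 2, 8, 9, 9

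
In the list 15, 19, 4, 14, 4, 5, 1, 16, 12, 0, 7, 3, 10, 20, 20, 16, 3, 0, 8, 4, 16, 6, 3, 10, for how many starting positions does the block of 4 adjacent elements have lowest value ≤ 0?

[15, 19, 4, 14] → min 4
[19, 4, 14, 4] → min 4
[4, 14, 4, 5] → min 4
[14, 4, 5, 1] → min 1
[4, 5, 1, 16] → min 1
[5, 1, 16, 12] → min 1
[1, 16, 12, 0] → min 0  ≤ 0 ✓
[16, 12, 0, 7] → min 0  ≤ 0 ✓
[12, 0, 7, 3] → min 0  ≤ 0 ✓
[0, 7, 3, 10] → min 0  ≤ 0 ✓
[7, 3, 10, 20] → min 3
[3, 10, 20, 20] → min 3
[10, 20, 20, 16] → min 10
[20, 20, 16, 3] → min 3
[20, 16, 3, 0] → min 0  ≤ 0 ✓
[16, 3, 0, 8] → min 0  ≤ 0 ✓
[3, 0, 8, 4] → min 0  ≤ 0 ✓
[0, 8, 4, 16] → min 0  ≤ 0 ✓
[8, 4, 16, 6] → min 4
[4, 16, 6, 3] → min 3
[16, 6, 3, 10] → min 3
8 windows satisfy the condition.

8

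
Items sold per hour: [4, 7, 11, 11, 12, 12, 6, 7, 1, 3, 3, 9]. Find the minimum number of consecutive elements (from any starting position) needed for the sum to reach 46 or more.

add 4: running sum 4 < 46
add 7: running sum 11 < 46
add 11: running sum 22 < 46
add 11: running sum 33 < 46
add 12: running sum 45 < 46
end 5: [11, 11, 12, 12] sum 46, len 4
end 6: [11, 11, 12, 12, 6] sum 52, len 5
end 7: [11, 12, 12, 6, 7] sum 48, len 5
end 8: [11, 12, 12, 6, 7, 1] sum 49, len 6
end 9: [11, 12, 12, 6, 7, 1, 3] sum 52, len 7
end 10: [11, 12, 12, 6, 7, 1, 3, 3] sum 55, len 8
end 11: [12, 12, 6, 7, 1, 3, 3, 9] sum 53, len 8
Shortest qualifying length: 4.

4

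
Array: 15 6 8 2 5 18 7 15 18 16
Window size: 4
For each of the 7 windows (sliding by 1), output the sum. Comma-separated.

31, 21, 33, 32, 45, 58, 56

Sliding a size-4 window across the 10 values:
15 6 8 2 → sum 31
6 8 2 5 → sum 21
8 2 5 18 → sum 33
2 5 18 7 → sum 32
5 18 7 15 → sum 45
18 7 15 18 → sum 58
7 15 18 16 → sum 56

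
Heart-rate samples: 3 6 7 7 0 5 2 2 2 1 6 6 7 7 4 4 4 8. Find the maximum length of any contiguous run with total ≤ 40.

10

[3] sum 3 len 1
[3, 6] sum 9 len 2
[3, 6, 7] sum 16 len 3
[3, 6, 7, 7] sum 23 len 4
[3, 6, 7, 7, 0] sum 23 len 5
[3, 6, 7, 7, 0, 5] sum 28 len 6
[3, 6, 7, 7, 0, 5, 2] sum 30 len 7
[3, 6, 7, 7, 0, 5, 2, 2] sum 32 len 8
[3, 6, 7, 7, 0, 5, 2, 2, 2] sum 34 len 9
[3, 6, 7, 7, 0, 5, 2, 2, 2, 1] sum 35 len 10
[6, 7, 7, 0, 5, 2, 2, 2, 1, 6] sum 38 len 10
[7, 7, 0, 5, 2, 2, 2, 1, 6, 6] sum 38 len 10
[7, 0, 5, 2, 2, 2, 1, 6, 6, 7] sum 38 len 10
[0, 5, 2, 2, 2, 1, 6, 6, 7, 7] sum 38 len 10
[2, 2, 2, 1, 6, 6, 7, 7, 4] sum 37 len 9
[2, 2, 1, 6, 6, 7, 7, 4, 4] sum 39 len 9
[1, 6, 6, 7, 7, 4, 4, 4] sum 39 len 8
[6, 7, 7, 4, 4, 4, 8] sum 40 len 7
Longest length seen: 10.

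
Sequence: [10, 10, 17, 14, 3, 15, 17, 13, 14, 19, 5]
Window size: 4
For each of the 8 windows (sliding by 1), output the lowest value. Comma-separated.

[10, 10, 17, 14] → min 10
[10, 17, 14, 3] → min 3
[17, 14, 3, 15] → min 3
[14, 3, 15, 17] → min 3
[3, 15, 17, 13] → min 3
[15, 17, 13, 14] → min 13
[17, 13, 14, 19] → min 13
[13, 14, 19, 5] → min 5

10, 3, 3, 3, 3, 13, 13, 5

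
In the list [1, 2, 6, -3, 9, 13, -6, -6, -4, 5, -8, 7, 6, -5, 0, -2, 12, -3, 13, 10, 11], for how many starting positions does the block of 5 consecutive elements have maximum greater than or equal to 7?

16

(1, 2, 6, -3, 9) → max 9  ≥ 7 ✓
(2, 6, -3, 9, 13) → max 13  ≥ 7 ✓
(6, -3, 9, 13, -6) → max 13  ≥ 7 ✓
(-3, 9, 13, -6, -6) → max 13  ≥ 7 ✓
(9, 13, -6, -6, -4) → max 13  ≥ 7 ✓
(13, -6, -6, -4, 5) → max 13  ≥ 7 ✓
(-6, -6, -4, 5, -8) → max 5
(-6, -4, 5, -8, 7) → max 7  ≥ 7 ✓
(-4, 5, -8, 7, 6) → max 7  ≥ 7 ✓
(5, -8, 7, 6, -5) → max 7  ≥ 7 ✓
(-8, 7, 6, -5, 0) → max 7  ≥ 7 ✓
(7, 6, -5, 0, -2) → max 7  ≥ 7 ✓
(6, -5, 0, -2, 12) → max 12  ≥ 7 ✓
(-5, 0, -2, 12, -3) → max 12  ≥ 7 ✓
(0, -2, 12, -3, 13) → max 13  ≥ 7 ✓
(-2, 12, -3, 13, 10) → max 13  ≥ 7 ✓
(12, -3, 13, 10, 11) → max 13  ≥ 7 ✓
16 windows satisfy the condition.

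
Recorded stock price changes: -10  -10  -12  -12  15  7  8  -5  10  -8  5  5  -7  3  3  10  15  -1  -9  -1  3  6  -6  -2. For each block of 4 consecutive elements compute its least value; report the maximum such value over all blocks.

[-10, -10, -12, -12] → min -12
[-10, -12, -12, 15] → min -12
[-12, -12, 15, 7] → min -12
[-12, 15, 7, 8] → min -12
[15, 7, 8, -5] → min -5
[7, 8, -5, 10] → min -5
[8, -5, 10, -8] → min -8
[-5, 10, -8, 5] → min -8
[10, -8, 5, 5] → min -8
[-8, 5, 5, -7] → min -8
[5, 5, -7, 3] → min -7
[5, -7, 3, 3] → min -7
[-7, 3, 3, 10] → min -7
[3, 3, 10, 15] → min 3
[3, 10, 15, -1] → min -1
[10, 15, -1, -9] → min -9
[15, -1, -9, -1] → min -9
[-1, -9, -1, 3] → min -9
[-9, -1, 3, 6] → min -9
[-1, 3, 6, -6] → min -6
[3, 6, -6, -2] → min -6
Maximum of these is 3.

3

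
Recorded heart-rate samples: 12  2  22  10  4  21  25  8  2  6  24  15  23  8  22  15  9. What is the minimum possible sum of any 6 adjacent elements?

66

(12, 2, 22, 10, 4, 21) → sum 71
(2, 22, 10, 4, 21, 25) → sum 84
(22, 10, 4, 21, 25, 8) → sum 90
(10, 4, 21, 25, 8, 2) → sum 70
(4, 21, 25, 8, 2, 6) → sum 66
(21, 25, 8, 2, 6, 24) → sum 86
(25, 8, 2, 6, 24, 15) → sum 80
(8, 2, 6, 24, 15, 23) → sum 78
(2, 6, 24, 15, 23, 8) → sum 78
(6, 24, 15, 23, 8, 22) → sum 98
(24, 15, 23, 8, 22, 15) → sum 107
(15, 23, 8, 22, 15, 9) → sum 92
Minimum of these is 66.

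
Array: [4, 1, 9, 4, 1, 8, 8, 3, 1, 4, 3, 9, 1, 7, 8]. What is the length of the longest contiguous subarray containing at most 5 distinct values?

13

add 4: window [4] (1 distinct), len 1
add 1: window [4, 1] (2 distinct), len 2
add 9: window [4, 1, 9] (3 distinct), len 3
add 4: window [4, 1, 9, 4] (3 distinct), len 4
add 1: window [4, 1, 9, 4, 1] (3 distinct), len 5
add 8: window [4, 1, 9, 4, 1, 8] (4 distinct), len 6
add 8: window [4, 1, 9, 4, 1, 8, 8] (4 distinct), len 7
add 3: window [4, 1, 9, 4, 1, 8, 8, 3] (5 distinct), len 8
add 1: window [4, 1, 9, 4, 1, 8, 8, 3, 1] (5 distinct), len 9
add 4: window [4, 1, 9, 4, 1, 8, 8, 3, 1, 4] (5 distinct), len 10
add 3: window [4, 1, 9, 4, 1, 8, 8, 3, 1, 4, 3] (5 distinct), len 11
add 9: window [4, 1, 9, 4, 1, 8, 8, 3, 1, 4, 3, 9] (5 distinct), len 12
add 1: window [4, 1, 9, 4, 1, 8, 8, 3, 1, 4, 3, 9, 1] (5 distinct), len 13
add 7: window [3, 1, 4, 3, 9, 1, 7] (5 distinct), len 7
add 8: window [3, 9, 1, 7, 8] (5 distinct), len 5
Longest length with ≤5 distinct: 13.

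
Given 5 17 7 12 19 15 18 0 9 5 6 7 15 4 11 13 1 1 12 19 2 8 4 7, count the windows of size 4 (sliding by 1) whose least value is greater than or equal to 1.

17

(5, 17, 7, 12) → min 5  ≥ 1 ✓
(17, 7, 12, 19) → min 7  ≥ 1 ✓
(7, 12, 19, 15) → min 7  ≥ 1 ✓
(12, 19, 15, 18) → min 12  ≥ 1 ✓
(19, 15, 18, 0) → min 0
(15, 18, 0, 9) → min 0
(18, 0, 9, 5) → min 0
(0, 9, 5, 6) → min 0
(9, 5, 6, 7) → min 5  ≥ 1 ✓
(5, 6, 7, 15) → min 5  ≥ 1 ✓
(6, 7, 15, 4) → min 4  ≥ 1 ✓
(7, 15, 4, 11) → min 4  ≥ 1 ✓
(15, 4, 11, 13) → min 4  ≥ 1 ✓
(4, 11, 13, 1) → min 1  ≥ 1 ✓
(11, 13, 1, 1) → min 1  ≥ 1 ✓
(13, 1, 1, 12) → min 1  ≥ 1 ✓
(1, 1, 12, 19) → min 1  ≥ 1 ✓
(1, 12, 19, 2) → min 1  ≥ 1 ✓
(12, 19, 2, 8) → min 2  ≥ 1 ✓
(19, 2, 8, 4) → min 2  ≥ 1 ✓
(2, 8, 4, 7) → min 2  ≥ 1 ✓
17 windows satisfy the condition.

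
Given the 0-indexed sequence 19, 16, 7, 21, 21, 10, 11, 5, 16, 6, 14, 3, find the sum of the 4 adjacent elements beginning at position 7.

41

Elements at indices 7..10: 5, 16, 6, 14
sum(5, 16, 6, 14) = 41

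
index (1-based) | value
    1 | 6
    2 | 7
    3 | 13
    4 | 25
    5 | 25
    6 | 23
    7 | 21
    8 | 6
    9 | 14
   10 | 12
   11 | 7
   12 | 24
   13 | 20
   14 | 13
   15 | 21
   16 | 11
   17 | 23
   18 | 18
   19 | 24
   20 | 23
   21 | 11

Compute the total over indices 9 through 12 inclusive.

57

Elements at indices 9..12: 14, 12, 7, 24
sum(14, 12, 7, 24) = 57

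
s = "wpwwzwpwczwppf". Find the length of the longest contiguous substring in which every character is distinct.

[w] len 1
[w, p] len 2
[p, w] len 2
[w] len 1
[w, z] len 2
[z, w] len 2
[z, w, p] len 3
[p, w] len 2
[p, w, c] len 3
[p, w, c, z] len 4
[c, z, w] len 3
[c, z, w, p] len 4
[p] len 1
[p, f] len 2
Longest all-distinct length: 4.

4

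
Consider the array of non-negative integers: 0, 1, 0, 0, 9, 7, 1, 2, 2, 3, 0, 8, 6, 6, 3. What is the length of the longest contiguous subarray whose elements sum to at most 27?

Extend to the right; shrink from the left whenever the sum exceeds 27:
add 0: [0] sum 0, len 1
add 1: [0, 1] sum 1, len 2
add 0: [0, 1, 0] sum 1, len 3
add 0: [0, 1, 0, 0] sum 1, len 4
add 9: [0, 1, 0, 0, 9] sum 10, len 5
add 7: [0, 1, 0, 0, 9, 7] sum 17, len 6
add 1: [0, 1, 0, 0, 9, 7, 1] sum 18, len 7
add 2: [0, 1, 0, 0, 9, 7, 1, 2] sum 20, len 8
add 2: [0, 1, 0, 0, 9, 7, 1, 2, 2] sum 22, len 9
add 3: [0, 1, 0, 0, 9, 7, 1, 2, 2, 3] sum 25, len 10
add 0: [0, 1, 0, 0, 9, 7, 1, 2, 2, 3, 0] sum 25, len 11
add 8: [7, 1, 2, 2, 3, 0, 8] sum 23, len 7
add 6: [1, 2, 2, 3, 0, 8, 6] sum 22, len 7
add 6: [2, 2, 3, 0, 8, 6, 6] sum 27, len 7
add 3: [3, 0, 8, 6, 6, 3] sum 26, len 6
Longest length seen: 11.

11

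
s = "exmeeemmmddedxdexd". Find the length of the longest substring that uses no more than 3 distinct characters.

11

[e] 1 distinct, len 1
[e, x] 2 distinct, len 2
[e, x, m] 3 distinct, len 3
[e, x, m, e] 3 distinct, len 4
[e, x, m, e, e] 3 distinct, len 5
[e, x, m, e, e, e] 3 distinct, len 6
[e, x, m, e, e, e, m] 3 distinct, len 7
[e, x, m, e, e, e, m, m] 3 distinct, len 8
[e, x, m, e, e, e, m, m, m] 3 distinct, len 9
[m, e, e, e, m, m, m, d] 3 distinct, len 8
[m, e, e, e, m, m, m, d, d] 3 distinct, len 9
[m, e, e, e, m, m, m, d, d, e] 3 distinct, len 10
[m, e, e, e, m, m, m, d, d, e, d] 3 distinct, len 11
[d, d, e, d, x] 3 distinct, len 5
[d, d, e, d, x, d] 3 distinct, len 6
[d, d, e, d, x, d, e] 3 distinct, len 7
[d, d, e, d, x, d, e, x] 3 distinct, len 8
[d, d, e, d, x, d, e, x, d] 3 distinct, len 9
Longest length with ≤3 distinct: 11.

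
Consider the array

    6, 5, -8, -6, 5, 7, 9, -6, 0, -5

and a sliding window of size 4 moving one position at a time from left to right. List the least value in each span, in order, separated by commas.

-8, -8, -8, -6, -6, -6, -6

(6, 5, -8, -6) → min -8
(5, -8, -6, 5) → min -8
(-8, -6, 5, 7) → min -8
(-6, 5, 7, 9) → min -6
(5, 7, 9, -6) → min -6
(7, 9, -6, 0) → min -6
(9, -6, 0, -5) → min -6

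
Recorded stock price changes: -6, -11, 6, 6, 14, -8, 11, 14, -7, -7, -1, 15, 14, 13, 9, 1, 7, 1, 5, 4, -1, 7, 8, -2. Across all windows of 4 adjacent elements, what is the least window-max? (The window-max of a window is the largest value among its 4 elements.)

5

Window maxs for each of the 21 positions:
-6 -11 6 6 → max 6
-11 6 6 14 → max 14
6 6 14 -8 → max 14
6 14 -8 11 → max 14
14 -8 11 14 → max 14
-8 11 14 -7 → max 14
11 14 -7 -7 → max 14
14 -7 -7 -1 → max 14
-7 -7 -1 15 → max 15
-7 -1 15 14 → max 15
-1 15 14 13 → max 15
15 14 13 9 → max 15
14 13 9 1 → max 14
13 9 1 7 → max 13
9 1 7 1 → max 9
1 7 1 5 → max 7
7 1 5 4 → max 7
1 5 4 -1 → max 5
5 4 -1 7 → max 7
4 -1 7 8 → max 8
-1 7 8 -2 → max 8
Least of these is 5.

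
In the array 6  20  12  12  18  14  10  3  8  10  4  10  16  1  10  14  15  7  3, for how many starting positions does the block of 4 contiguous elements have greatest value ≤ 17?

[6, 20, 12, 12] → max 20
[20, 12, 12, 18] → max 20
[12, 12, 18, 14] → max 18
[12, 18, 14, 10] → max 18
[18, 14, 10, 3] → max 18
[14, 10, 3, 8] → max 14  ≤ 17 ✓
[10, 3, 8, 10] → max 10  ≤ 17 ✓
[3, 8, 10, 4] → max 10  ≤ 17 ✓
[8, 10, 4, 10] → max 10  ≤ 17 ✓
[10, 4, 10, 16] → max 16  ≤ 17 ✓
[4, 10, 16, 1] → max 16  ≤ 17 ✓
[10, 16, 1, 10] → max 16  ≤ 17 ✓
[16, 1, 10, 14] → max 16  ≤ 17 ✓
[1, 10, 14, 15] → max 15  ≤ 17 ✓
[10, 14, 15, 7] → max 15  ≤ 17 ✓
[14, 15, 7, 3] → max 15  ≤ 17 ✓
11 windows satisfy the condition.

11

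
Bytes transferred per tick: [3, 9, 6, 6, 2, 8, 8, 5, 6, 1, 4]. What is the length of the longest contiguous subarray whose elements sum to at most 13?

Extend to the right; shrink from the left whenever the sum exceeds 13:
→ 3: sum 3, len 1
→ 9: sum 12, len 2
→ 6 (dropped 3, 9): sum 6, len 1
→ 6: sum 12, len 2
→ 2 (dropped 6): sum 8, len 2
→ 8 (dropped 6): sum 10, len 2
→ 8 (dropped 2, 8): sum 8, len 1
→ 5: sum 13, len 2
→ 6 (dropped 8): sum 11, len 2
→ 1: sum 12, len 3
→ 4 (dropped 5): sum 11, len 3
Longest length seen: 3.

3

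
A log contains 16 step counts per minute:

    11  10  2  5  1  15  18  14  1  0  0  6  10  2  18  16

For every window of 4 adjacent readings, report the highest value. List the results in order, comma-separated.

[11, 10, 2, 5] → max 11
[10, 2, 5, 1] → max 10
[2, 5, 1, 15] → max 15
[5, 1, 15, 18] → max 18
[1, 15, 18, 14] → max 18
[15, 18, 14, 1] → max 18
[18, 14, 1, 0] → max 18
[14, 1, 0, 0] → max 14
[1, 0, 0, 6] → max 6
[0, 0, 6, 10] → max 10
[0, 6, 10, 2] → max 10
[6, 10, 2, 18] → max 18
[10, 2, 18, 16] → max 18

11, 10, 15, 18, 18, 18, 18, 14, 6, 10, 10, 18, 18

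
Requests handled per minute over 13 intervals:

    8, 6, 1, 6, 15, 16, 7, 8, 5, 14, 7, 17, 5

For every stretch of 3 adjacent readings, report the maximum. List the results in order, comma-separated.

[8, 6, 1] → max 8
[6, 1, 6] → max 6
[1, 6, 15] → max 15
[6, 15, 16] → max 16
[15, 16, 7] → max 16
[16, 7, 8] → max 16
[7, 8, 5] → max 8
[8, 5, 14] → max 14
[5, 14, 7] → max 14
[14, 7, 17] → max 17
[7, 17, 5] → max 17

8, 6, 15, 16, 16, 16, 8, 14, 14, 17, 17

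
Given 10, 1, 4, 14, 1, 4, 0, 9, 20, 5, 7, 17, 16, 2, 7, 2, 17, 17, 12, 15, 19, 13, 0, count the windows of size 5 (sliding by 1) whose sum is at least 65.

3

10 1 4 14 1 → sum 30
1 4 14 1 4 → sum 24
4 14 1 4 0 → sum 23
14 1 4 0 9 → sum 28
1 4 0 9 20 → sum 34
4 0 9 20 5 → sum 38
0 9 20 5 7 → sum 41
9 20 5 7 17 → sum 58
20 5 7 17 16 → sum 65  ≥ 65 ✓
5 7 17 16 2 → sum 47
7 17 16 2 7 → sum 49
17 16 2 7 2 → sum 44
16 2 7 2 17 → sum 44
2 7 2 17 17 → sum 45
7 2 17 17 12 → sum 55
2 17 17 12 15 → sum 63
17 17 12 15 19 → sum 80  ≥ 65 ✓
17 12 15 19 13 → sum 76  ≥ 65 ✓
12 15 19 13 0 → sum 59
3 windows satisfy the condition.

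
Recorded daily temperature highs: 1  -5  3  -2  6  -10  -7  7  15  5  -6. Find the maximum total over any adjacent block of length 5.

Each size-5 window and its sum:
1 -5 3 -2 6 → sum 3
-5 3 -2 6 -10 → sum -8
3 -2 6 -10 -7 → sum -10
-2 6 -10 -7 7 → sum -6
6 -10 -7 7 15 → sum 11
-10 -7 7 15 5 → sum 10
-7 7 15 5 -6 → sum 14
Maximum of these is 14.

14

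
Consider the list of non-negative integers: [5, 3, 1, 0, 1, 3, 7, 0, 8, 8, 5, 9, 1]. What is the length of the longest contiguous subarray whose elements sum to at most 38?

10

add 5: [5] sum 5, len 1
add 3: [5, 3] sum 8, len 2
add 1: [5, 3, 1] sum 9, len 3
add 0: [5, 3, 1, 0] sum 9, len 4
add 1: [5, 3, 1, 0, 1] sum 10, len 5
add 3: [5, 3, 1, 0, 1, 3] sum 13, len 6
add 7: [5, 3, 1, 0, 1, 3, 7] sum 20, len 7
add 0: [5, 3, 1, 0, 1, 3, 7, 0] sum 20, len 8
add 8: [5, 3, 1, 0, 1, 3, 7, 0, 8] sum 28, len 9
add 8: [5, 3, 1, 0, 1, 3, 7, 0, 8, 8] sum 36, len 10
add 5: [3, 1, 0, 1, 3, 7, 0, 8, 8, 5] sum 36, len 10
add 9: [7, 0, 8, 8, 5, 9] sum 37, len 6
add 1: [7, 0, 8, 8, 5, 9, 1] sum 38, len 7
Longest length seen: 10.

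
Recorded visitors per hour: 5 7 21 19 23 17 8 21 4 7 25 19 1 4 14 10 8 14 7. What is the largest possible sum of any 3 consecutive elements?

Each size-3 window and its sum:
[5, 7, 21] → sum 33
[7, 21, 19] → sum 47
[21, 19, 23] → sum 63
[19, 23, 17] → sum 59
[23, 17, 8] → sum 48
[17, 8, 21] → sum 46
[8, 21, 4] → sum 33
[21, 4, 7] → sum 32
[4, 7, 25] → sum 36
[7, 25, 19] → sum 51
[25, 19, 1] → sum 45
[19, 1, 4] → sum 24
[1, 4, 14] → sum 19
[4, 14, 10] → sum 28
[14, 10, 8] → sum 32
[10, 8, 14] → sum 32
[8, 14, 7] → sum 29
Largest of these is 63.

63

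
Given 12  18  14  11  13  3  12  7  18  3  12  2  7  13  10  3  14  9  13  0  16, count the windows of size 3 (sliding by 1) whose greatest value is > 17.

12 18 14 → max 18  > 17 ✓
18 14 11 → max 18  > 17 ✓
14 11 13 → max 14
11 13 3 → max 13
13 3 12 → max 13
3 12 7 → max 12
12 7 18 → max 18  > 17 ✓
7 18 3 → max 18  > 17 ✓
18 3 12 → max 18  > 17 ✓
3 12 2 → max 12
12 2 7 → max 12
2 7 13 → max 13
7 13 10 → max 13
13 10 3 → max 13
10 3 14 → max 14
3 14 9 → max 14
14 9 13 → max 14
9 13 0 → max 13
13 0 16 → max 16
5 windows satisfy the condition.

5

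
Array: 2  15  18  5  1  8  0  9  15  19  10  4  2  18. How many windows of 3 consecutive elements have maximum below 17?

2 15 18 → max 18
15 18 5 → max 18
18 5 1 → max 18
5 1 8 → max 8  < 17 ✓
1 8 0 → max 8  < 17 ✓
8 0 9 → max 9  < 17 ✓
0 9 15 → max 15  < 17 ✓
9 15 19 → max 19
15 19 10 → max 19
19 10 4 → max 19
10 4 2 → max 10  < 17 ✓
4 2 18 → max 18
5 windows satisfy the condition.

5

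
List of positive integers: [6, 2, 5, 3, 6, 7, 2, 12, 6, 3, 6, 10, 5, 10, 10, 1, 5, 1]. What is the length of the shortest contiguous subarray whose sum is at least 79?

12

add 6: running sum 6 < 79
add 2: running sum 8 < 79
add 5: running sum 13 < 79
add 3: running sum 16 < 79
add 6: running sum 22 < 79
add 7: running sum 29 < 79
add 2: running sum 31 < 79
add 12: running sum 43 < 79
add 6: running sum 49 < 79
add 3: running sum 52 < 79
add 6: running sum 58 < 79
add 10: running sum 68 < 79
add 5: running sum 73 < 79
end 13: [6, 2, 5, 3, 6, 7, 2, 12, 6, 3, 6, 10, 5, 10] sum 83, len 14
end 14: [3, 6, 7, 2, 12, 6, 3, 6, 10, 5, 10, 10] sum 80, len 12
end 15: [3, 6, 7, 2, 12, 6, 3, 6, 10, 5, 10, 10, 1] sum 81, len 13
end 16: [6, 7, 2, 12, 6, 3, 6, 10, 5, 10, 10, 1, 5] sum 83, len 13
end 17: [6, 7, 2, 12, 6, 3, 6, 10, 5, 10, 10, 1, 5, 1] sum 84, len 14
Shortest qualifying length: 12.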